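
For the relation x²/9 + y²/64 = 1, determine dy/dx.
Apply d/dx to both sides, remembering that y depends on x. Each occurrence of y therefore brings in a y' = dy/dx via the chain rule.

With F(x, y) equal to the left-hand side minus the right, differentiate F term by term:
  d/dx[x^2/9] = 2x/9
  d/dx[y^2/64] = y·y'/32
  d/dx[-1] = 0
Adding these up, d/dx[F] = 0 becomes
  (2x/9) + (y/32)·y' = 0,
so isolating y',
  dy/dx = -(2x/9)/(y/32) = -64x/(9y)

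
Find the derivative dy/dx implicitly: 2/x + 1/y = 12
Take d/dx of both sides. Since y is implicitly a function of x, the chain rule attaches a y' = dy/dx factor whenever we differentiate through y.

Set F(x, y) = (left side) − (right side), so the curve is F = 0. Differentiating each term of F:
  d/dx[1/y] = -y'/y^2
  d/dx[2/x] = -2/x^2
  d/dx[-12] = 0

Collecting, the y'-free part is the partial derivative in x and the y' coefficient is the partial derivative in y:
  ∂F/∂x = -2/x^2
  ∂F/∂y = -1/y^2

so d/dx[F(x, y(x))] = ∂F/∂x + (∂F/∂y)·y' = 0. Rearranging,
  dy/dx = -(∂F/∂x)/(∂F/∂y) = -(-2/x^2)/(-1/y^2) = -2y^2/x^2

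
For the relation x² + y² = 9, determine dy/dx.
Differentiate both sides with respect to x, treating y as y(x). By the chain rule, any term containing y contributes a factor of y' = dy/dx when we differentiate it.

Move every term to one side and write the relation as F(x, y) = 0. Term by term,
  d/dx[x^2] = 2x
  d/dx[y^2] = 2y·y'
  d/dx[-9] = 0

The pieces without y' make up ∂F/∂x and the coefficient of y' is ∂F/∂y:
  ∂F/∂x = 2x,
  ∂F/∂y = 2y.

Since d/dx[F] = ∂F/∂x + (∂F/∂y)·y' = 0, solve for y':
  (∂F/∂y)·y' = -∂F/∂x
  dy/dx = -(∂F/∂x)/(∂F/∂y) = -(2x)/(2y) = -x/y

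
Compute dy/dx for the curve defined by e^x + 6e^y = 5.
Differentiate the relation implicitly: treat y = y(x) and apply the chain rule, so every y-derivative picks up a y' = dy/dx factor.

With everything moved to the left-hand side, differentiate term by term:
  d/dx[e^(x)] = e^(x)
  d/dx[6e^(y)] = 6·y'·e^(y)
  d/dx[-5] = 0

Separating the contributions that come from x directly and those that come through y:
  without y':      e^(x)
  multiplying y':  6e^(y)

so (e^(x)) + (6e^(y))·y' = 0, and therefore
  dy/dx = -(e^(x))/(6e^(y)) = -e^(x - y)/6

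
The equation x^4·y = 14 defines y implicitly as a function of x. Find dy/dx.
Apply d/dx to both sides, remembering that y depends on x. Each occurrence of y therefore brings in a y' = dy/dx via the chain rule.

With F(x, y) equal to the left-hand side minus the right, differentiate F term by term:
  d/dx[x^4y] = x^4·y' + 4x^3y
  d/dx[-14] = 0
Adding these up, d/dx[F] = 0 becomes
  (4x^3y) + (x^4)·y' = 0,
so isolating y',
  dy/dx = -(4x^3y)/(x^4) = -4y/x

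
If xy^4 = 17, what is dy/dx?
Differentiate both sides with respect to x, treating y as y(x). By the chain rule, any term containing y contributes a factor of y' = dy/dx when we differentiate it.

Move every term to one side and write the relation as F(x, y) = 0. Term by term,
  d/dx[xy^4] = 4xy^3·y' + y^4
  d/dx[-17] = 0

The pieces without y' make up ∂F/∂x and the coefficient of y' is ∂F/∂y:
  ∂F/∂x = y^4,
  ∂F/∂y = 4xy^3.

Since d/dx[F] = ∂F/∂x + (∂F/∂y)·y' = 0, solve for y':
  (∂F/∂y)·y' = -∂F/∂x
  dy/dx = -(∂F/∂x)/(∂F/∂y) = -(y^4)/(4xy^3) = -y/(4x)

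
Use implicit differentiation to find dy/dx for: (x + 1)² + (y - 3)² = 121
Differentiate the relation implicitly: treat y = y(x) and apply the chain rule, so every y-derivative picks up a y' = dy/dx factor.

With everything moved to the left-hand side, differentiate term by term:
  d/dx[(x + 1)^2] = 2x + 2
  d/dx[(y - 3)^2] = 2·y'(y - 3)
  d/dx[-121] = 0

Separating the contributions that come from x directly and those that come through y:
  without y':      2x + 2
  multiplying y':  2y - 6

so (2x + 2) + (2y - 6)·y' = 0, and therefore
  dy/dx = -(2x + 2)/(2y - 6) = (-x - 1)/(y - 3)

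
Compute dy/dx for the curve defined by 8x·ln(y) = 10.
Differentiate the relation implicitly: treat y = y(x) and apply the chain rule, so every y-derivative picks up a y' = dy/dx factor.

With everything moved to the left-hand side, differentiate term by term:
  d/dx[8x·ln(y)] = 8x·y'/y + 8ln(y)
  d/dx[-10] = 0

Separating the contributions that come from x directly and those that come through y:
  without y':      8ln(y)
  multiplying y':  8x/y

so (8ln(y)) + (8x/y)·y' = 0, and therefore
  dy/dx = -(8ln(y))/(8x/y) = -y·ln(y)/x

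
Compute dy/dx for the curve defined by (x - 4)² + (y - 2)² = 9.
Take d/dx of both sides. Since y is implicitly a function of x, the chain rule attaches a y' = dy/dx factor whenever we differentiate through y.

Set F(x, y) = (left side) − (right side), so the curve is F = 0. Differentiating each term of F:
  d/dx[(x - 4)^2] = 2x - 8
  d/dx[(y - 2)^2] = 2·y'(y - 2)
  d/dx[-9] = 0

Collecting, the y'-free part is the partial derivative in x and the y' coefficient is the partial derivative in y:
  ∂F/∂x = 2x - 8
  ∂F/∂y = 2y - 4

so d/dx[F(x, y(x))] = ∂F/∂x + (∂F/∂y)·y' = 0. Rearranging,
  dy/dx = -(∂F/∂x)/(∂F/∂y) = -(2x - 8)/(2y - 4) = (4 - x)/(y - 2)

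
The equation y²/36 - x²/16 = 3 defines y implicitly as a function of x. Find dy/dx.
Differentiate the relation implicitly: treat y = y(x) and apply the chain rule, so every y-derivative picks up a y' = dy/dx factor.

With everything moved to the left-hand side, differentiate term by term:
  d/dx[-x^2/16] = -x/8
  d/dx[y^2/36] = y·y'/18
  d/dx[-3] = 0

Separating the contributions that come from x directly and those that come through y:
  without y':      -x/8
  multiplying y':  y/18

so (-x/8) + (y/18)·y' = 0, and therefore
  dy/dx = -(-x/8)/(y/18) = 9x/(4y)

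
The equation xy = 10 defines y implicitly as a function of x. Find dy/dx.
Differentiate the relation implicitly: treat y = y(x) and apply the chain rule, so every y-derivative picks up a y' = dy/dx factor.

With everything moved to the left-hand side, differentiate term by term:
  d/dx[xy] = x·y' + y
  d/dx[-10] = 0

Separating the contributions that come from x directly and those that come through y:
  without y':      y
  multiplying y':  x

so (y) + (x)·y' = 0, and therefore
  dy/dx = -(y)/(x) = -y/x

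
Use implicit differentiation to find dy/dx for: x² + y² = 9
Differentiate both sides with respect to x, treating y as y(x). By the chain rule, any term containing y contributes a factor of y' = dy/dx when we differentiate it.

Move every term to one side and write the relation as F(x, y) = 0. Term by term,
  d/dx[x^2] = 2x
  d/dx[y^2] = 2y·y'
  d/dx[-9] = 0

The pieces without y' make up ∂F/∂x and the coefficient of y' is ∂F/∂y:
  ∂F/∂x = 2x,
  ∂F/∂y = 2y.

Since d/dx[F] = ∂F/∂x + (∂F/∂y)·y' = 0, solve for y':
  (∂F/∂y)·y' = -∂F/∂x
  dy/dx = -(∂F/∂x)/(∂F/∂y) = -(2x)/(2y) = -x/y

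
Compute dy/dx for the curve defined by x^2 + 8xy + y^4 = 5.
Apply d/dx to both sides, remembering that y depends on x. Each occurrence of y therefore brings in a y' = dy/dx via the chain rule.

With F(x, y) equal to the left-hand side minus the right, differentiate F term by term:
  d/dx[x^2] = 2x
  d/dx[8xy] = 8x·y' + 8y
  d/dx[y^4] = 4y^3·y'
  d/dx[-5] = 0
Adding these up, d/dx[F] = 0 becomes
  (2x + 8y) + (8x + 4y^3)·y' = 0,
so isolating y',
  dy/dx = -(2x + 8y)/(8x + 4y^3) = (-x - 4y)/(2(2x + y^3))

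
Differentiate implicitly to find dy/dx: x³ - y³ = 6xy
Differentiate both sides with respect to x, treating y as y(x). By the chain rule, any term containing y contributes a factor of y' = dy/dx when we differentiate it.

Move every term to one side and write the relation as F(x, y) = 0. Term by term,
  d/dx[x^3] = 3x^2
  d/dx[-6xy] = -6x·y' - 6y
  d/dx[-y^3] = -3y^2·y'

The pieces without y' make up ∂F/∂x and the coefficient of y' is ∂F/∂y:
  ∂F/∂x = 3x^2 - 6y,
  ∂F/∂y = -6x - 3y^2.

Since d/dx[F] = ∂F/∂x + (∂F/∂y)·y' = 0, solve for y':
  (∂F/∂y)·y' = -∂F/∂x
  dy/dx = -(∂F/∂x)/(∂F/∂y) = -(3x^2 - 6y)/(-6x - 3y^2) = (x^2 - 2y)/(2x + y^2)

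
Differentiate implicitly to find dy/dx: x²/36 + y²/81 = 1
Take d/dx of both sides. Since y is implicitly a function of x, the chain rule attaches a y' = dy/dx factor whenever we differentiate through y.

Set F(x, y) = (left side) − (right side), so the curve is F = 0. Differentiating each term of F:
  d/dx[x^2/36] = x/18
  d/dx[y^2/81] = 2y·y'/81
  d/dx[-1] = 0

Collecting, the y'-free part is the partial derivative in x and the y' coefficient is the partial derivative in y:
  ∂F/∂x = x/18
  ∂F/∂y = 2y/81

so d/dx[F(x, y(x))] = ∂F/∂x + (∂F/∂y)·y' = 0. Rearranging,
  dy/dx = -(∂F/∂x)/(∂F/∂y) = -(x/18)/(2y/81) = -9x/(4y)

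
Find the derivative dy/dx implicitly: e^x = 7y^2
Differentiate the relation implicitly: treat y = y(x) and apply the chain rule, so every y-derivative picks up a y' = dy/dx factor.

With everything moved to the left-hand side, differentiate term by term:
  d/dx[-7y^2] = -14y·y'
  d/dx[e^(x)] = e^(x)

Separating the contributions that come from x directly and those that come through y:
  without y':      e^(x)
  multiplying y':  -14y

so (e^(x)) + (-14y)·y' = 0, and therefore
  dy/dx = -(e^(x))/(-14y) = e^(x)/(14y)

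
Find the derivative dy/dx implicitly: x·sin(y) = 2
Differentiate the relation implicitly: treat y = y(x) and apply the chain rule, so every y-derivative picks up a y' = dy/dx factor.

With everything moved to the left-hand side, differentiate term by term:
  d/dx[x·sin(y)] = x·y'·cos(y) + sin(y)
  d/dx[-2] = 0

Separating the contributions that come from x directly and those that come through y:
  without y':      sin(y)
  multiplying y':  x·cos(y)

so (sin(y)) + (x·cos(y))·y' = 0, and therefore
  dy/dx = -(sin(y))/(x·cos(y)) = -tan(y)/x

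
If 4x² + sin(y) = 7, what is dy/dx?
Apply d/dx to both sides, remembering that y depends on x. Each occurrence of y therefore brings in a y' = dy/dx via the chain rule.

With F(x, y) equal to the left-hand side minus the right, differentiate F term by term:
  d/dx[4x^2] = 8x
  d/dx[sin(y)] = y'·cos(y)
  d/dx[-7] = 0
Adding these up, d/dx[F] = 0 becomes
  (8x) + (cos(y))·y' = 0,
so isolating y',
  dy/dx = -(8x)/(cos(y)) = -8x/cos(y)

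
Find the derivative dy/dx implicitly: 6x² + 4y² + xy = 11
Take d/dx of both sides. Since y is implicitly a function of x, the chain rule attaches a y' = dy/dx factor whenever we differentiate through y.

Set F(x, y) = (left side) − (right side), so the curve is F = 0. Differentiating each term of F:
  d/dx[6x^2] = 12x
  d/dx[xy] = x·y' + y
  d/dx[4y^2] = 8y·y'
  d/dx[-11] = 0

Collecting, the y'-free part is the partial derivative in x and the y' coefficient is the partial derivative in y:
  ∂F/∂x = 12x + y
  ∂F/∂y = x + 8y

so d/dx[F(x, y(x))] = ∂F/∂x + (∂F/∂y)·y' = 0. Rearranging,
  dy/dx = -(∂F/∂x)/(∂F/∂y) = -(12x + y)/(x + 8y) = (-12x - y)/(x + 8y)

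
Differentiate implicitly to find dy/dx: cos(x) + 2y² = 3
Differentiate both sides with respect to x, treating y as y(x). By the chain rule, any term containing y contributes a factor of y' = dy/dx when we differentiate it.

Move every term to one side and write the relation as F(x, y) = 0. Term by term,
  d/dx[2y^2] = 4y·y'
  d/dx[cos(x)] = -sin(x)
  d/dx[-3] = 0

The pieces without y' make up ∂F/∂x and the coefficient of y' is ∂F/∂y:
  ∂F/∂x = -sin(x),
  ∂F/∂y = 4y.

Since d/dx[F] = ∂F/∂x + (∂F/∂y)·y' = 0, solve for y':
  (∂F/∂y)·y' = -∂F/∂x
  dy/dx = -(∂F/∂x)/(∂F/∂y) = -(-sin(x))/(4y) = sin(x)/(4y)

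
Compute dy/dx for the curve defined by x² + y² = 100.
Differentiate both sides with respect to x, treating y as y(x). By the chain rule, any term containing y contributes a factor of y' = dy/dx when we differentiate it.

Move every term to one side and write the relation as F(x, y) = 0. Term by term,
  d/dx[x^2] = 2x
  d/dx[y^2] = 2y·y'
  d/dx[-100] = 0

The pieces without y' make up ∂F/∂x and the coefficient of y' is ∂F/∂y:
  ∂F/∂x = 2x,
  ∂F/∂y = 2y.

Since d/dx[F] = ∂F/∂x + (∂F/∂y)·y' = 0, solve for y':
  (∂F/∂y)·y' = -∂F/∂x
  dy/dx = -(∂F/∂x)/(∂F/∂y) = -(2x)/(2y) = -x/y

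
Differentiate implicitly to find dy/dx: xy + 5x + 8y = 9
Apply d/dx to both sides, remembering that y depends on x. Each occurrence of y therefore brings in a y' = dy/dx via the chain rule.

With F(x, y) equal to the left-hand side minus the right, differentiate F term by term:
  d/dx[xy] = x·y' + y
  d/dx[5x] = 5
  d/dx[8y] = 8·y'
  d/dx[-9] = 0
Adding these up, d/dx[F] = 0 becomes
  (y + 5) + (x + 8)·y' = 0,
so isolating y',
  dy/dx = -(y + 5)/(x + 8) = (-y - 5)/(x + 8)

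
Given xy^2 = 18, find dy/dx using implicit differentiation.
Apply d/dx to both sides, remembering that y depends on x. Each occurrence of y therefore brings in a y' = dy/dx via the chain rule.

With F(x, y) equal to the left-hand side minus the right, differentiate F term by term:
  d/dx[xy^2] = 2xy·y' + y^2
  d/dx[-18] = 0
Adding these up, d/dx[F] = 0 becomes
  (y^2) + (2xy)·y' = 0,
so isolating y',
  dy/dx = -(y^2)/(2xy) = -y/(2x)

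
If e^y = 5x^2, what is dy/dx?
Differentiate the relation implicitly: treat y = y(x) and apply the chain rule, so every y-derivative picks up a y' = dy/dx factor.

With everything moved to the left-hand side, differentiate term by term:
  d/dx[-5x^2] = -10x
  d/dx[e^(y)] = y'·e^(y)

Separating the contributions that come from x directly and those that come through y:
  without y':      -10x
  multiplying y':  e^(y)

so (-10x) + (e^(y))·y' = 0, and therefore
  dy/dx = -(-10x)/(e^(y)) = 10x·e^(-y)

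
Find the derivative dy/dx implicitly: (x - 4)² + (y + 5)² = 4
Take d/dx of both sides. Since y is implicitly a function of x, the chain rule attaches a y' = dy/dx factor whenever we differentiate through y.

Set F(x, y) = (left side) − (right side), so the curve is F = 0. Differentiating each term of F:
  d/dx[(x - 4)^2] = 2x - 8
  d/dx[(y + 5)^2] = 2·y'(y + 5)
  d/dx[-4] = 0

Collecting, the y'-free part is the partial derivative in x and the y' coefficient is the partial derivative in y:
  ∂F/∂x = 2x - 8
  ∂F/∂y = 2y + 10

so d/dx[F(x, y(x))] = ∂F/∂x + (∂F/∂y)·y' = 0. Rearranging,
  dy/dx = -(∂F/∂x)/(∂F/∂y) = -(2x - 8)/(2y + 10) = (4 - x)/(y + 5)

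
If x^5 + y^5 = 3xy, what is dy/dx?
Apply d/dx to both sides, remembering that y depends on x. Each occurrence of y therefore brings in a y' = dy/dx via the chain rule.

With F(x, y) equal to the left-hand side minus the right, differentiate F term by term:
  d/dx[x^5] = 5x^4
  d/dx[-3xy] = -3x·y' - 3y
  d/dx[y^5] = 5y^4·y'
Adding these up, d/dx[F] = 0 becomes
  (5x^4 - 3y) + (-3x + 5y^4)·y' = 0,
so isolating y',
  dy/dx = -(5x^4 - 3y)/(-3x + 5y^4) = (5x^4 - 3y)/(3x - 5y^4)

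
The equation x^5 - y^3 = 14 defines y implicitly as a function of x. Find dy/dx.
Differentiate the relation implicitly: treat y = y(x) and apply the chain rule, so every y-derivative picks up a y' = dy/dx factor.

With everything moved to the left-hand side, differentiate term by term:
  d/dx[x^5] = 5x^4
  d/dx[-y^3] = -3y^2·y'
  d/dx[-14] = 0

Separating the contributions that come from x directly and those that come through y:
  without y':      5x^4
  multiplying y':  -3y^2

so (5x^4) + (-3y^2)·y' = 0, and therefore
  dy/dx = -(5x^4)/(-3y^2) = 5x^4/(3y^2)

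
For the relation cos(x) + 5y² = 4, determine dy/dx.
Differentiate the relation implicitly: treat y = y(x) and apply the chain rule, so every y-derivative picks up a y' = dy/dx factor.

With everything moved to the left-hand side, differentiate term by term:
  d/dx[5y^2] = 10y·y'
  d/dx[cos(x)] = -sin(x)
  d/dx[-4] = 0

Separating the contributions that come from x directly and those that come through y:
  without y':      -sin(x)
  multiplying y':  10y

so (-sin(x)) + (10y)·y' = 0, and therefore
  dy/dx = -(-sin(x))/(10y) = sin(x)/(10y)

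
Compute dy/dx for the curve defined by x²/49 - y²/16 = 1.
Differentiate the relation implicitly: treat y = y(x) and apply the chain rule, so every y-derivative picks up a y' = dy/dx factor.

With everything moved to the left-hand side, differentiate term by term:
  d/dx[x^2/49] = 2x/49
  d/dx[-y^2/16] = -y·y'/8
  d/dx[-1] = 0

Separating the contributions that come from x directly and those that come through y:
  without y':      2x/49
  multiplying y':  -y/8

so (2x/49) + (-y/8)·y' = 0, and therefore
  dy/dx = -(2x/49)/(-y/8) = 16x/(49y)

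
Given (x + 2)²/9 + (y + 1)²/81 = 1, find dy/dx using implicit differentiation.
Apply d/dx to both sides, remembering that y depends on x. Each occurrence of y therefore brings in a y' = dy/dx via the chain rule.

With F(x, y) equal to the left-hand side minus the right, differentiate F term by term:
  d/dx[(x + 2)^2/9] = 2x/9 + 4/9
  d/dx[(y + 1)^2/81] = 2·y'(y + 1)/81
  d/dx[-1] = 0
Adding these up, d/dx[F] = 0 becomes
  (2x/9 + 4/9) + (2y/81 + 2/81)·y' = 0,
so isolating y',
  dy/dx = -(2x/9 + 4/9)/(2y/81 + 2/81)
        = -(2(x + 2)/9)/(2(y + 1)/81) = 9(-x - 2)/(y + 1)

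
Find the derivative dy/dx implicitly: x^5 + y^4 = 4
Differentiate the relation implicitly: treat y = y(x) and apply the chain rule, so every y-derivative picks up a y' = dy/dx factor.

With everything moved to the left-hand side, differentiate term by term:
  d/dx[x^5] = 5x^4
  d/dx[y^4] = 4y^3·y'
  d/dx[-4] = 0

Separating the contributions that come from x directly and those that come through y:
  without y':      5x^4
  multiplying y':  4y^3

so (5x^4) + (4y^3)·y' = 0, and therefore
  dy/dx = -(5x^4)/(4y^3) = -5x^4/(4y^3)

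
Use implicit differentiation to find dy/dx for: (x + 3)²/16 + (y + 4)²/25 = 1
Apply d/dx to both sides, remembering that y depends on x. Each occurrence of y therefore brings in a y' = dy/dx via the chain rule.

With F(x, y) equal to the left-hand side minus the right, differentiate F term by term:
  d/dx[(x + 3)^2/16] = x/8 + 3/8
  d/dx[(y + 4)^2/25] = 2·y'(y + 4)/25
  d/dx[-1] = 0
Adding these up, d/dx[F] = 0 becomes
  (x/8 + 3/8) + (2y/25 + 8/25)·y' = 0,
so isolating y',
  dy/dx = -(x/8 + 3/8)/(2y/25 + 8/25)
        = -((x + 3)/8)/(2(y + 4)/25) = 25(-x - 3)/(16(y + 4))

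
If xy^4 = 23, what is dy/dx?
Differentiate the relation implicitly: treat y = y(x) and apply the chain rule, so every y-derivative picks up a y' = dy/dx factor.

With everything moved to the left-hand side, differentiate term by term:
  d/dx[xy^4] = 4xy^3·y' + y^4
  d/dx[-23] = 0

Separating the contributions that come from x directly and those that come through y:
  without y':      y^4
  multiplying y':  4xy^3

so (y^4) + (4xy^3)·y' = 0, and therefore
  dy/dx = -(y^4)/(4xy^3) = -y/(4x)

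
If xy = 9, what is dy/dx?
Differentiate both sides with respect to x, treating y as y(x). By the chain rule, any term containing y contributes a factor of y' = dy/dx when we differentiate it.

Move every term to one side and write the relation as F(x, y) = 0. Term by term,
  d/dx[xy] = x·y' + y
  d/dx[-9] = 0

The pieces without y' make up ∂F/∂x and the coefficient of y' is ∂F/∂y:
  ∂F/∂x = y,
  ∂F/∂y = x.

Since d/dx[F] = ∂F/∂x + (∂F/∂y)·y' = 0, solve for y':
  (∂F/∂y)·y' = -∂F/∂x
  dy/dx = -(∂F/∂x)/(∂F/∂y) = -(y)/(x) = -y/x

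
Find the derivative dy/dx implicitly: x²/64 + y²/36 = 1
Differentiate both sides with respect to x, treating y as y(x). By the chain rule, any term containing y contributes a factor of y' = dy/dx when we differentiate it.

Move every term to one side and write the relation as F(x, y) = 0. Term by term,
  d/dx[x^2/64] = x/32
  d/dx[y^2/36] = y·y'/18
  d/dx[-1] = 0

The pieces without y' make up ∂F/∂x and the coefficient of y' is ∂F/∂y:
  ∂F/∂x = x/32,
  ∂F/∂y = y/18.

Since d/dx[F] = ∂F/∂x + (∂F/∂y)·y' = 0, solve for y':
  (∂F/∂y)·y' = -∂F/∂x
  dy/dx = -(∂F/∂x)/(∂F/∂y) = -(x/32)/(y/18) = -9x/(16y)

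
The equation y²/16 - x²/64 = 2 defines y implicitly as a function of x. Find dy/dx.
Apply d/dx to both sides, remembering that y depends on x. Each occurrence of y therefore brings in a y' = dy/dx via the chain rule.

With F(x, y) equal to the left-hand side minus the right, differentiate F term by term:
  d/dx[-x^2/64] = -x/32
  d/dx[y^2/16] = y·y'/8
  d/dx[-2] = 0
Adding these up, d/dx[F] = 0 becomes
  (-x/32) + (y/8)·y' = 0,
so isolating y',
  dy/dx = -(-x/32)/(y/8) = x/(4y)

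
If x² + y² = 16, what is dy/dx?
Take d/dx of both sides. Since y is implicitly a function of x, the chain rule attaches a y' = dy/dx factor whenever we differentiate through y.

Set F(x, y) = (left side) − (right side), so the curve is F = 0. Differentiating each term of F:
  d/dx[x^2] = 2x
  d/dx[y^2] = 2y·y'
  d/dx[-16] = 0

Collecting, the y'-free part is the partial derivative in x and the y' coefficient is the partial derivative in y:
  ∂F/∂x = 2x
  ∂F/∂y = 2y

so d/dx[F(x, y(x))] = ∂F/∂x + (∂F/∂y)·y' = 0. Rearranging,
  dy/dx = -(∂F/∂x)/(∂F/∂y) = -(2x)/(2y) = -x/y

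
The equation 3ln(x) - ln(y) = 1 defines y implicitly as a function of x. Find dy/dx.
Differentiate the relation implicitly: treat y = y(x) and apply the chain rule, so every y-derivative picks up a y' = dy/dx factor.

With everything moved to the left-hand side, differentiate term by term:
  d/dx[3ln(x)] = 3/x
  d/dx[-ln(y)] = -y'/y
  d/dx[-1] = 0

Separating the contributions that come from x directly and those that come through y:
  without y':      3/x
  multiplying y':  -1/y

so (3/x) + (-1/y)·y' = 0, and therefore
  dy/dx = -(3/x)/(-1/y) = 3y/x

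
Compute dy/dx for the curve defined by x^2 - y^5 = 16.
Differentiate both sides with respect to x, treating y as y(x). By the chain rule, any term containing y contributes a factor of y' = dy/dx when we differentiate it.

Move every term to one side and write the relation as F(x, y) = 0. Term by term,
  d/dx[x^2] = 2x
  d/dx[-y^5] = -5y^4·y'
  d/dx[-16] = 0

The pieces without y' make up ∂F/∂x and the coefficient of y' is ∂F/∂y:
  ∂F/∂x = 2x,
  ∂F/∂y = -5y^4.

Since d/dx[F] = ∂F/∂x + (∂F/∂y)·y' = 0, solve for y':
  (∂F/∂y)·y' = -∂F/∂x
  dy/dx = -(∂F/∂x)/(∂F/∂y) = -(2x)/(-5y^4) = 2x/(5y^4)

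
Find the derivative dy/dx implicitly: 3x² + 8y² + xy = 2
Take d/dx of both sides. Since y is implicitly a function of x, the chain rule attaches a y' = dy/dx factor whenever we differentiate through y.

Set F(x, y) = (left side) − (right side), so the curve is F = 0. Differentiating each term of F:
  d/dx[3x^2] = 6x
  d/dx[xy] = x·y' + y
  d/dx[8y^2] = 16y·y'
  d/dx[-2] = 0

Collecting, the y'-free part is the partial derivative in x and the y' coefficient is the partial derivative in y:
  ∂F/∂x = 6x + y
  ∂F/∂y = x + 16y

so d/dx[F(x, y(x))] = ∂F/∂x + (∂F/∂y)·y' = 0. Rearranging,
  dy/dx = -(∂F/∂x)/(∂F/∂y) = -(6x + y)/(x + 16y) = (-6x - y)/(x + 16y)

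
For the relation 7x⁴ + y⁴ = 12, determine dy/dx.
Take d/dx of both sides. Since y is implicitly a function of x, the chain rule attaches a y' = dy/dx factor whenever we differentiate through y.

Set F(x, y) = (left side) − (right side), so the curve is F = 0. Differentiating each term of F:
  d/dx[7x^4] = 28x^3
  d/dx[y^4] = 4y^3·y'
  d/dx[-12] = 0

Collecting, the y'-free part is the partial derivative in x and the y' coefficient is the partial derivative in y:
  ∂F/∂x = 28x^3
  ∂F/∂y = 4y^3

so d/dx[F(x, y(x))] = ∂F/∂x + (∂F/∂y)·y' = 0. Rearranging,
  dy/dx = -(∂F/∂x)/(∂F/∂y) = -(28x^3)/(4y^3) = -7x^3/y^3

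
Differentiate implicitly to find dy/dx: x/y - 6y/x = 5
Differentiate the relation implicitly: treat y = y(x) and apply the chain rule, so every y-derivative picks up a y' = dy/dx factor.

With everything moved to the left-hand side, differentiate term by term:
  d/dx[x/y] = -x·y'/y^2 + 1/y
  d/dx[-6y/x] = -6·y'/x + 6y/x^2
  d/dx[-5] = 0

Separating the contributions that come from x directly and those that come through y:
  without y':      1/y + 6y/x^2
  multiplying y':  -x/y^2 - 6/x

so (1/y + 6y/x^2) + (-x/y^2 - 6/x)·y' = 0, and therefore
  dy/dx = -(1/y + 6y/x^2)/(-x/y^2 - 6/x)
        = -((x^2 + 6y^2)/(x^2y))/(-(x^2 + 6y^2)/(xy^2)) = y/x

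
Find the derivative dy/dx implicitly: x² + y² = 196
Take d/dx of both sides. Since y is implicitly a function of x, the chain rule attaches a y' = dy/dx factor whenever we differentiate through y.

Set F(x, y) = (left side) − (right side), so the curve is F = 0. Differentiating each term of F:
  d/dx[x^2] = 2x
  d/dx[y^2] = 2y·y'
  d/dx[-196] = 0

Collecting, the y'-free part is the partial derivative in x and the y' coefficient is the partial derivative in y:
  ∂F/∂x = 2x
  ∂F/∂y = 2y

so d/dx[F(x, y(x))] = ∂F/∂x + (∂F/∂y)·y' = 0. Rearranging,
  dy/dx = -(∂F/∂x)/(∂F/∂y) = -(2x)/(2y) = -x/y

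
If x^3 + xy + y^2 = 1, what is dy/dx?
Differentiate the relation implicitly: treat y = y(x) and apply the chain rule, so every y-derivative picks up a y' = dy/dx factor.

With everything moved to the left-hand side, differentiate term by term:
  d/dx[x^3] = 3x^2
  d/dx[xy] = x·y' + y
  d/dx[y^2] = 2y·y'
  d/dx[-1] = 0

Separating the contributions that come from x directly and those that come through y:
  without y':      3x^2 + y
  multiplying y':  x + 2y

so (3x^2 + y) + (x + 2y)·y' = 0, and therefore
  dy/dx = -(3x^2 + y)/(x + 2y) = (-3x^2 - y)/(x + 2y)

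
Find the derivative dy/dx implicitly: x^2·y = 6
Apply d/dx to both sides, remembering that y depends on x. Each occurrence of y therefore brings in a y' = dy/dx via the chain rule.

With F(x, y) equal to the left-hand side minus the right, differentiate F term by term:
  d/dx[x^2y] = x^2·y' + 2xy
  d/dx[-6] = 0
Adding these up, d/dx[F] = 0 becomes
  (2xy) + (x^2)·y' = 0,
so isolating y',
  dy/dx = -(2xy)/(x^2) = -2y/x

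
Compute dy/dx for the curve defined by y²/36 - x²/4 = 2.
Apply d/dx to both sides, remembering that y depends on x. Each occurrence of y therefore brings in a y' = dy/dx via the chain rule.

With F(x, y) equal to the left-hand side minus the right, differentiate F term by term:
  d/dx[-x^2/4] = -x/2
  d/dx[y^2/36] = y·y'/18
  d/dx[-2] = 0
Adding these up, d/dx[F] = 0 becomes
  (-x/2) + (y/18)·y' = 0,
so isolating y',
  dy/dx = -(-x/2)/(y/18) = 9x/y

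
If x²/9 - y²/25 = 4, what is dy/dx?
Differentiate both sides with respect to x, treating y as y(x). By the chain rule, any term containing y contributes a factor of y' = dy/dx when we differentiate it.

Move every term to one side and write the relation as F(x, y) = 0. Term by term,
  d/dx[x^2/9] = 2x/9
  d/dx[-y^2/25] = -2y·y'/25
  d/dx[-4] = 0

The pieces without y' make up ∂F/∂x and the coefficient of y' is ∂F/∂y:
  ∂F/∂x = 2x/9,
  ∂F/∂y = -2y/25.

Since d/dx[F] = ∂F/∂x + (∂F/∂y)·y' = 0, solve for y':
  (∂F/∂y)·y' = -∂F/∂x
  dy/dx = -(∂F/∂x)/(∂F/∂y) = -(2x/9)/(-2y/25) = 25x/(9y)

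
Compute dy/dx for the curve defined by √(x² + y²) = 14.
Apply d/dx to both sides, remembering that y depends on x. Each occurrence of y therefore brings in a y' = dy/dx via the chain rule.

With F(x, y) equal to the left-hand side minus the right, differentiate F term by term:
  d/dx[√(x^2 + y^2)] = (x + y·y')/√(x^2 + y^2)
  d/dx[-14] = 0
Adding these up, d/dx[F] = 0 becomes
  (x/√(x^2 + y^2)) + (y/√(x^2 + y^2))·y' = 0,
so isolating y',
  dy/dx = -(x/√(x^2 + y^2))/(y/√(x^2 + y^2)) = -x/y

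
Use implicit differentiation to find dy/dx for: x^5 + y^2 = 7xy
Differentiate both sides with respect to x, treating y as y(x). By the chain rule, any term containing y contributes a factor of y' = dy/dx when we differentiate it.

Move every term to one side and write the relation as F(x, y) = 0. Term by term,
  d/dx[x^5] = 5x^4
  d/dx[-7xy] = -7x·y' - 7y
  d/dx[y^2] = 2y·y'

The pieces without y' make up ∂F/∂x and the coefficient of y' is ∂F/∂y:
  ∂F/∂x = 5x^4 - 7y,
  ∂F/∂y = -7x + 2y.

Since d/dx[F] = ∂F/∂x + (∂F/∂y)·y' = 0, solve for y':
  (∂F/∂y)·y' = -∂F/∂x
  dy/dx = -(∂F/∂x)/(∂F/∂y) = -(5x^4 - 7y)/(-7x + 2y) = (5x^4 - 7y)/(7x - 2y)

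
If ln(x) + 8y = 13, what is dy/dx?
Differentiate both sides with respect to x, treating y as y(x). By the chain rule, any term containing y contributes a factor of y' = dy/dx when we differentiate it.

Move every term to one side and write the relation as F(x, y) = 0. Term by term,
  d/dx[8y] = 8·y'
  d/dx[ln(x)] = 1/x
  d/dx[-13] = 0

The pieces without y' make up ∂F/∂x and the coefficient of y' is ∂F/∂y:
  ∂F/∂x = 1/x,
  ∂F/∂y = 8.

Since d/dx[F] = ∂F/∂x + (∂F/∂y)·y' = 0, solve for y':
  (∂F/∂y)·y' = -∂F/∂x
  dy/dx = -(∂F/∂x)/(∂F/∂y) = -(1/x)/(8) = -1/(8x)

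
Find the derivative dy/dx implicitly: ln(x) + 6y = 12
Differentiate the relation implicitly: treat y = y(x) and apply the chain rule, so every y-derivative picks up a y' = dy/dx factor.

With everything moved to the left-hand side, differentiate term by term:
  d/dx[6y] = 6·y'
  d/dx[ln(x)] = 1/x
  d/dx[-12] = 0

Separating the contributions that come from x directly and those that come through y:
  without y':      1/x
  multiplying y':  6

so (1/x) + (6)·y' = 0, and therefore
  dy/dx = -(1/x)/(6) = -1/(6x)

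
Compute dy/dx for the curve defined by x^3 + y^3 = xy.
Differentiate the relation implicitly: treat y = y(x) and apply the chain rule, so every y-derivative picks up a y' = dy/dx factor.

With everything moved to the left-hand side, differentiate term by term:
  d/dx[x^3] = 3x^2
  d/dx[-xy] = -x·y' - y
  d/dx[y^3] = 3y^2·y'

Separating the contributions that come from x directly and those that come through y:
  without y':      3x^2 - y
  multiplying y':  -x + 3y^2

so (3x^2 - y) + (-x + 3y^2)·y' = 0, and therefore
  dy/dx = -(3x^2 - y)/(-x + 3y^2) = (3x^2 - y)/(x - 3y^2)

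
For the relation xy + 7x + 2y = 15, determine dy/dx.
Differentiate the relation implicitly: treat y = y(x) and apply the chain rule, so every y-derivative picks up a y' = dy/dx factor.

With everything moved to the left-hand side, differentiate term by term:
  d/dx[xy] = x·y' + y
  d/dx[7x] = 7
  d/dx[2y] = 2·y'
  d/dx[-15] = 0

Separating the contributions that come from x directly and those that come through y:
  without y':      y + 7
  multiplying y':  x + 2

so (y + 7) + (x + 2)·y' = 0, and therefore
  dy/dx = -(y + 7)/(x + 2) = (-y - 7)/(x + 2)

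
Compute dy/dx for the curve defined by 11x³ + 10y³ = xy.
Apply d/dx to both sides, remembering that y depends on x. Each occurrence of y therefore brings in a y' = dy/dx via the chain rule.

With F(x, y) equal to the left-hand side minus the right, differentiate F term by term:
  d/dx[11x^3] = 33x^2
  d/dx[-xy] = -x·y' - y
  d/dx[10y^3] = 30y^2·y'
Adding these up, d/dx[F] = 0 becomes
  (33x^2 - y) + (-x + 30y^2)·y' = 0,
so isolating y',
  dy/dx = -(33x^2 - y)/(-x + 30y^2) = (33x^2 - y)/(x - 30y^2)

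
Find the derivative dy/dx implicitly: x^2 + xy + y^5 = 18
Differentiate the relation implicitly: treat y = y(x) and apply the chain rule, so every y-derivative picks up a y' = dy/dx factor.

With everything moved to the left-hand side, differentiate term by term:
  d/dx[x^2] = 2x
  d/dx[xy] = x·y' + y
  d/dx[y^5] = 5y^4·y'
  d/dx[-18] = 0

Separating the contributions that come from x directly and those that come through y:
  without y':      2x + y
  multiplying y':  x + 5y^4

so (2x + y) + (x + 5y^4)·y' = 0, and therefore
  dy/dx = -(2x + y)/(x + 5y^4) = (-2x - y)/(x + 5y^4)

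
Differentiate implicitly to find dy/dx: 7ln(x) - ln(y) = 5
Differentiate the relation implicitly: treat y = y(x) and apply the chain rule, so every y-derivative picks up a y' = dy/dx factor.

With everything moved to the left-hand side, differentiate term by term:
  d/dx[7ln(x)] = 7/x
  d/dx[-ln(y)] = -y'/y
  d/dx[-5] = 0

Separating the contributions that come from x directly and those that come through y:
  without y':      7/x
  multiplying y':  -1/y

so (7/x) + (-1/y)·y' = 0, and therefore
  dy/dx = -(7/x)/(-1/y) = 7y/x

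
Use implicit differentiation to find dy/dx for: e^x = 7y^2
Differentiate the relation implicitly: treat y = y(x) and apply the chain rule, so every y-derivative picks up a y' = dy/dx factor.

With everything moved to the left-hand side, differentiate term by term:
  d/dx[-7y^2] = -14y·y'
  d/dx[e^(x)] = e^(x)

Separating the contributions that come from x directly and those that come through y:
  without y':      e^(x)
  multiplying y':  -14y

so (e^(x)) + (-14y)·y' = 0, and therefore
  dy/dx = -(e^(x))/(-14y) = e^(x)/(14y)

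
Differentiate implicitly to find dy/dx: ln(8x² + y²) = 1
Take d/dx of both sides. Since y is implicitly a function of x, the chain rule attaches a y' = dy/dx factor whenever we differentiate through y.

Set F(x, y) = (left side) − (right side), so the curve is F = 0. Differentiating each term of F:
  d/dx[ln(8x^2 + y^2)] = (16x + 2y·y')/(8x^2 + y^2)
  d/dx[-1] = 0

Collecting, the y'-free part is the partial derivative in x and the y' coefficient is the partial derivative in y:
  ∂F/∂x = 16x/(8x^2 + y^2)
  ∂F/∂y = 2y/(8x^2 + y^2)

so d/dx[F(x, y(x))] = ∂F/∂x + (∂F/∂y)·y' = 0. Rearranging,
  dy/dx = -(∂F/∂x)/(∂F/∂y) = -(16x/(8x^2 + y^2))/(2y/(8x^2 + y^2)) = -8x/y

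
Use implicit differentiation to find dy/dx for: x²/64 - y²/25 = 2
Take d/dx of both sides. Since y is implicitly a function of x, the chain rule attaches a y' = dy/dx factor whenever we differentiate through y.

Set F(x, y) = (left side) − (right side), so the curve is F = 0. Differentiating each term of F:
  d/dx[x^2/64] = x/32
  d/dx[-y^2/25] = -2y·y'/25
  d/dx[-2] = 0

Collecting, the y'-free part is the partial derivative in x and the y' coefficient is the partial derivative in y:
  ∂F/∂x = x/32
  ∂F/∂y = -2y/25

so d/dx[F(x, y(x))] = ∂F/∂x + (∂F/∂y)·y' = 0. Rearranging,
  dy/dx = -(∂F/∂x)/(∂F/∂y) = -(x/32)/(-2y/25) = 25x/(64y)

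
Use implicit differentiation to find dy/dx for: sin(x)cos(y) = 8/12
Differentiate both sides with respect to x, treating y as y(x). By the chain rule, any term containing y contributes a factor of y' = dy/dx when we differentiate it.

Move every term to one side and write the relation as F(x, y) = 0. Term by term,
  d/dx[sin(x)·cos(y)] = -y'·sin(x)·sin(y) + cos(x)·cos(y)
  d/dx[-2/3] = 0

The pieces without y' make up ∂F/∂x and the coefficient of y' is ∂F/∂y:
  ∂F/∂x = cos(x)·cos(y),
  ∂F/∂y = -sin(x)·sin(y).

Since d/dx[F] = ∂F/∂x + (∂F/∂y)·y' = 0, solve for y':
  (∂F/∂y)·y' = -∂F/∂x
  dy/dx = -(∂F/∂x)/(∂F/∂y) = -(cos(x)·cos(y))/(-sin(x)·sin(y)) = 1/(tan(x)·tan(y))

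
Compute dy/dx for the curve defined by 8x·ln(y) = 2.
Differentiate the relation implicitly: treat y = y(x) and apply the chain rule, so every y-derivative picks up a y' = dy/dx factor.

With everything moved to the left-hand side, differentiate term by term:
  d/dx[8x·ln(y)] = 8x·y'/y + 8ln(y)
  d/dx[-2] = 0

Separating the contributions that come from x directly and those that come through y:
  without y':      8ln(y)
  multiplying y':  8x/y

so (8ln(y)) + (8x/y)·y' = 0, and therefore
  dy/dx = -(8ln(y))/(8x/y) = -y·ln(y)/x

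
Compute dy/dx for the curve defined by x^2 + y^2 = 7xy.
Take d/dx of both sides. Since y is implicitly a function of x, the chain rule attaches a y' = dy/dx factor whenever we differentiate through y.

Set F(x, y) = (left side) − (right side), so the curve is F = 0. Differentiating each term of F:
  d/dx[x^2] = 2x
  d/dx[-7xy] = -7x·y' - 7y
  d/dx[y^2] = 2y·y'

Collecting, the y'-free part is the partial derivative in x and the y' coefficient is the partial derivative in y:
  ∂F/∂x = 2x - 7y
  ∂F/∂y = -7x + 2y

so d/dx[F(x, y(x))] = ∂F/∂x + (∂F/∂y)·y' = 0. Rearranging,
  dy/dx = -(∂F/∂x)/(∂F/∂y) = -(2x - 7y)/(-7x + 2y) = (2x - 7y)/(7x - 2y)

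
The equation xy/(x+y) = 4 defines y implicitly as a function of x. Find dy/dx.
Differentiate both sides with respect to x, treating y as y(x). By the chain rule, any term containing y contributes a factor of y' = dy/dx when we differentiate it.

Move every term to one side and write the relation as F(x, y) = 0. Term by term,
  d/dx[xy/(x + y)] = xy(-y' - 1)/(x + y)^2 + x·y'/(x + y) + y/(x + y)
  d/dx[-4] = 0

The pieces without y' make up ∂F/∂x and the coefficient of y' is ∂F/∂y:
  ∂F/∂x = -xy/(x + y)^2 + y/(x + y),
  ∂F/∂y = -xy/(x + y)^2 + x/(x + y).

Since d/dx[F] = ∂F/∂x + (∂F/∂y)·y' = 0, solve for y':
  (∂F/∂y)·y' = -∂F/∂x
  dy/dx = -(∂F/∂x)/(∂F/∂y) = -(-xy/(x + y)^2 + y/(x + y))/(-xy/(x + y)^2 + x/(x + y))
        = -(y^2/(x + y)^2)/(x^2/(x + y)^2) = -y^2/x^2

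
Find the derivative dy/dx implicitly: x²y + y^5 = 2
Take d/dx of both sides. Since y is implicitly a function of x, the chain rule attaches a y' = dy/dx factor whenever we differentiate through y.

Set F(x, y) = (left side) − (right side), so the curve is F = 0. Differentiating each term of F:
  d/dx[x^2y] = x^2·y' + 2xy
  d/dx[y^5] = 5y^4·y'
  d/dx[-2] = 0

Collecting, the y'-free part is the partial derivative in x and the y' coefficient is the partial derivative in y:
  ∂F/∂x = 2xy
  ∂F/∂y = x^2 + 5y^4

so d/dx[F(x, y(x))] = ∂F/∂x + (∂F/∂y)·y' = 0. Rearranging,
  dy/dx = -(∂F/∂x)/(∂F/∂y) = -(2xy)/(x^2 + 5y^4) = -2xy/(x^2 + 5y^4)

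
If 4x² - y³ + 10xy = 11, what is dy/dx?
Take d/dx of both sides. Since y is implicitly a function of x, the chain rule attaches a y' = dy/dx factor whenever we differentiate through y.

Set F(x, y) = (left side) − (right side), so the curve is F = 0. Differentiating each term of F:
  d/dx[4x^2] = 8x
  d/dx[10xy] = 10x·y' + 10y
  d/dx[-y^3] = -3y^2·y'
  d/dx[-11] = 0

Collecting, the y'-free part is the partial derivative in x and the y' coefficient is the partial derivative in y:
  ∂F/∂x = 8x + 10y
  ∂F/∂y = 10x - 3y^2

so d/dx[F(x, y(x))] = ∂F/∂x + (∂F/∂y)·y' = 0. Rearranging,
  dy/dx = -(∂F/∂x)/(∂F/∂y) = -(8x + 10y)/(10x - 3y^2) = 2(-4x - 5y)/(10x - 3y^2)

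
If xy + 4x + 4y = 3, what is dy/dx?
Differentiate the relation implicitly: treat y = y(x) and apply the chain rule, so every y-derivative picks up a y' = dy/dx factor.

With everything moved to the left-hand side, differentiate term by term:
  d/dx[xy] = x·y' + y
  d/dx[4x] = 4
  d/dx[4y] = 4·y'
  d/dx[-3] = 0

Separating the contributions that come from x directly and those that come through y:
  without y':      y + 4
  multiplying y':  x + 4

so (y + 4) + (x + 4)·y' = 0, and therefore
  dy/dx = -(y + 4)/(x + 4) = (-y - 4)/(x + 4)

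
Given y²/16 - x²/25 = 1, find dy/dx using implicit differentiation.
Take d/dx of both sides. Since y is implicitly a function of x, the chain rule attaches a y' = dy/dx factor whenever we differentiate through y.

Set F(x, y) = (left side) − (right side), so the curve is F = 0. Differentiating each term of F:
  d/dx[-x^2/25] = -2x/25
  d/dx[y^2/16] = y·y'/8
  d/dx[-1] = 0

Collecting, the y'-free part is the partial derivative in x and the y' coefficient is the partial derivative in y:
  ∂F/∂x = -2x/25
  ∂F/∂y = y/8

so d/dx[F(x, y(x))] = ∂F/∂x + (∂F/∂y)·y' = 0. Rearranging,
  dy/dx = -(∂F/∂x)/(∂F/∂y) = -(-2x/25)/(y/8) = 16x/(25y)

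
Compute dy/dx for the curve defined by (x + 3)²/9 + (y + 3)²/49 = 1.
Take d/dx of both sides. Since y is implicitly a function of x, the chain rule attaches a y' = dy/dx factor whenever we differentiate through y.

Set F(x, y) = (left side) − (right side), so the curve is F = 0. Differentiating each term of F:
  d/dx[(x + 3)^2/9] = 2x/9 + 2/3
  d/dx[(y + 3)^2/49] = 2·y'(y + 3)/49
  d/dx[-1] = 0

Collecting, the y'-free part is the partial derivative in x and the y' coefficient is the partial derivative in y:
  ∂F/∂x = 2x/9 + 2/3
  ∂F/∂y = 2y/49 + 6/49

so d/dx[F(x, y(x))] = ∂F/∂x + (∂F/∂y)·y' = 0. Rearranging,
  dy/dx = -(∂F/∂x)/(∂F/∂y) = -(2x/9 + 2/3)/(2y/49 + 6/49)
        = -(2(x + 3)/9)/(2(y + 3)/49) = 49(-x - 3)/(9(y + 3))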